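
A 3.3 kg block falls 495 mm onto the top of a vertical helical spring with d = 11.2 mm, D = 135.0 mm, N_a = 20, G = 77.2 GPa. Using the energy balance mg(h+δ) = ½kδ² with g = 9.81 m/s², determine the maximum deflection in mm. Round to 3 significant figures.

k = Gd⁴/(8D³N_a) = (77.2×10³)(11.2⁴)/(8·135.0³·20) = 3.0858 N/mm
W = mg = 3.3 × 9.81 = 32.373 N
½kδ² − Wδ − Wh = 0 → δ = (W + √(W² + 2kWh))/k
δ = (32.373 + √(1048 + 98897.7))/3.0858 = (32.373 + 316.14)/3.0858 = 112.94 mm

113 mm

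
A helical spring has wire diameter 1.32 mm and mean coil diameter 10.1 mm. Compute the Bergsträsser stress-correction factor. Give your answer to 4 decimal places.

1.1811

C = D/d = 10.1/1.32 = 7.6515
K_B = (4C+2)/(4C−3) = 32.606/27.606 = 1.1811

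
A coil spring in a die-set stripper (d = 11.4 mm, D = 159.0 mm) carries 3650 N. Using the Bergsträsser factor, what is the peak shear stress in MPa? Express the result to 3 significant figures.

1090 MPa

Spring index C = D/d = 159.0/11.4 = 13.9474
K_B = (4C+2)/(4C−3) = 57.789/52.789 = 1.0947
τ₀ = 8FD/(πd³) = 8·3650·159.0/(π·11.4³) = 4.6428e+06/4654.4 = 997.51 MPa
τ_max = K·τ₀ = 1.0947 × 997.51 = 1092 MPa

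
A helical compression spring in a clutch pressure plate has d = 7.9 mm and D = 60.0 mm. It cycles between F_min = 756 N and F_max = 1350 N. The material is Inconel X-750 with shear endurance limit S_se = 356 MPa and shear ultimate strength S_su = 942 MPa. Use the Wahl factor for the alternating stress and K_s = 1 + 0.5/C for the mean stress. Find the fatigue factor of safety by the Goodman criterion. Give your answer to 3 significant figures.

1.47

C = D/d = 60.0/7.9 = 7.5949; K_W = (4C−1)/(4C−4)+0.615/C = 1.1947; K_s = 1+0.5/C = 1.0658
F_a = (F_max−F_min)/2 = 297 N; F_m = (F_max+F_min)/2 = 1053 N
τ_a = K_W·8F_aD/(πd³) = 1.1947 × 92.038 = 109.96 MPa
τ_m = K_s·8F_mD/(πd³) = 1.0658 × 326.32 = 347.8 MPa
Goodman: 1/n_f = τ_a/S_se + τ_m/S_su = 109.96/356 + 347.8/942 = 0.30887 + 0.36921 = 0.67808
n_f = 1/0.67808 = 1.475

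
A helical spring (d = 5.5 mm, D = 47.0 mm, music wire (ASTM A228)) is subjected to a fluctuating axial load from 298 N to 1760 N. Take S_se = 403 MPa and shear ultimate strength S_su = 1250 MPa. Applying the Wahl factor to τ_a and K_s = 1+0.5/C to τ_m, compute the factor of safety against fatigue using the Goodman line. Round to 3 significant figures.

C = D/d = 47.0/5.5 = 8.5455; K_W = (4C−1)/(4C−4)+0.615/C = 1.1714; K_s = 1+0.5/C = 1.0585
F_a = (F_max−F_min)/2 = 731 N; F_m = (F_max+F_min)/2 = 1029 N
τ_a = K_W·8F_aD/(πd³) = 1.1714 × 525.86 = 615.97 MPa
τ_m = K_s·8F_mD/(πd³) = 1.0585 × 740.23 = 783.54 MPa
Goodman: 1/n_f = τ_a/S_se + τ_m/S_su = 615.97/403 + 783.54/1250 = 1.52846 + 0.62683 = 2.1553
n_f = 1/2.1553 = 0.464

0.464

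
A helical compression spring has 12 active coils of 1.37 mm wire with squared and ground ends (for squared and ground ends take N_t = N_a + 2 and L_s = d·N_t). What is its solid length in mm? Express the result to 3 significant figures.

squared and ground ends: N_t = N_a + 2 = 12 + 2 = 14
L_s = d·N_t = 1.37 × 14 = 19.18 mm

19.2 mm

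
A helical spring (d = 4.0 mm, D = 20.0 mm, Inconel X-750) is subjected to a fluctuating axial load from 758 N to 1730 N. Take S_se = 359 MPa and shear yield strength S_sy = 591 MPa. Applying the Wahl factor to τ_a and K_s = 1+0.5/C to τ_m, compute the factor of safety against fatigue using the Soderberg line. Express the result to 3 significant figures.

C = D/d = 20.0/4.0 = 5.0000; K_W = (4C−1)/(4C−4)+0.615/C = 1.3105; K_s = 1+0.5/C = 1.1000
F_a = (F_max−F_min)/2 = 486 N; F_m = (F_max+F_min)/2 = 1244 N
τ_a = K_W·8F_aD/(πd³) = 1.3105 × 386.75 = 506.83 MPa
τ_m = K_s·8F_mD/(πd³) = 1.1000 × 989.94 = 1088.9 MPa
Soderberg: 1/n_f = τ_a/S_se + τ_m/S_sy = 506.83/359 + 1088.9/591 = 1.41179 + 1.84253 = 3.2543
n_f = 1/3.2543 = 0.3073

0.307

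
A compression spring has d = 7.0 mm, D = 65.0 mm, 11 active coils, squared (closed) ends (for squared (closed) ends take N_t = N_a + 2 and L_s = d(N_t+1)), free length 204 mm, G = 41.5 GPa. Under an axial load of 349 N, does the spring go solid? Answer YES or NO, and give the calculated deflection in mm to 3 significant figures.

k = Gd⁴/(8D³N_a) = (41.5×10³)(7.0⁴)/(8·65.0³·11) = 4.123 N/mm
N_t = 13; L_s = 7.0·14 = 98 mm; δ_solid = L₀ − L_s = 204 − 98 = 106 mm
δ = F/k = 349/4.123 = 84.646 mm
δ < δ_solid → spring does not go solid

NO, δ = 84.6 mm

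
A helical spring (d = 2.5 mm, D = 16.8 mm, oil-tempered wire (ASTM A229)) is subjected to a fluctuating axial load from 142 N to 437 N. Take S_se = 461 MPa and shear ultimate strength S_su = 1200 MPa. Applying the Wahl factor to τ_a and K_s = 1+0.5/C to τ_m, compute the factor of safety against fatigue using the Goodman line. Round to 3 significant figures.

0.562

C = D/d = 16.8/2.5 = 6.7200; K_W = (4C−1)/(4C−4)+0.615/C = 1.2226; K_s = 1+0.5/C = 1.0744
F_a = (F_max−F_min)/2 = 147.5 N; F_m = (F_max+F_min)/2 = 289.5 N
τ_a = K_W·8F_aD/(πd³) = 1.2226 × 403.85 = 493.76 MPa
τ_m = K_s·8F_mD/(πd³) = 1.0744 × 792.64 = 851.62 MPa
Goodman: 1/n_f = τ_a/S_se + τ_m/S_su = 493.76/461 + 851.62/1200 = 1.07107 + 0.70968 = 1.7808
n_f = 1/1.7808 = 0.5616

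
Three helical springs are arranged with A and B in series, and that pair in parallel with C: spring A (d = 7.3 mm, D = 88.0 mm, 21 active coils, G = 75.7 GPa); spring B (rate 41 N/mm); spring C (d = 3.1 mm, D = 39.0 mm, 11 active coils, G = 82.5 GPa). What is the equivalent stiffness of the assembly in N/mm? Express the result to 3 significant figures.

k_A = Gd⁴/(8D³N_a) = (75.7×10³)(7.3⁴)/(8·88.0³·21) = 1.8777 N/mm
k_C = Gd⁴/(8D³N_a) = (82.5×10³)(3.1⁴)/(8·39.0³·11) = 1.4596 N/mm
Springs A,B series: k_AB = 1/(1/1.8777+1/41) = 1.7955 N/mm; parallel with C: k_eq = 1.7955+1.4596 = 3.2551 N/mm

3.26 N/mm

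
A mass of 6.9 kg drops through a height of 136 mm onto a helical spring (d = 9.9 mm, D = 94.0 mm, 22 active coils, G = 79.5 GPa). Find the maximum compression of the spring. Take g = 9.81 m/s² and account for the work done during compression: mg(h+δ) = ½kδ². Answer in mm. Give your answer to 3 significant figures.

73.7 mm

k = Gd⁴/(8D³N_a) = (79.5×10³)(9.9⁴)/(8·94.0³·22) = 5.2241 N/mm
W = mg = 6.9 × 9.81 = 67.689 N
½kδ² − Wδ − Wh = 0 → δ = (W + √(W² + 2kWh))/k
δ = (67.689 + √(4581.8 + 96183.1))/5.2241 = (67.689 + 317.43)/5.2241 = 73.721 mm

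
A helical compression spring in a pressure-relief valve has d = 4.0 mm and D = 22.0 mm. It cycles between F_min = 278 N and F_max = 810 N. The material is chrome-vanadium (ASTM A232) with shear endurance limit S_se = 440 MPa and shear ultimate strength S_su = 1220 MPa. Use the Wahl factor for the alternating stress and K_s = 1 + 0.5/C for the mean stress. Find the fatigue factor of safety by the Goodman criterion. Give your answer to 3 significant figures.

0.907

C = D/d = 22.0/4.0 = 5.5000; K_W = (4C−1)/(4C−4)+0.615/C = 1.2785; K_s = 1+0.5/C = 1.0909
F_a = (F_max−F_min)/2 = 266 N; F_m = (F_max+F_min)/2 = 544 N
τ_a = K_W·8F_aD/(πd³) = 1.2785 × 232.84 = 297.69 MPa
τ_m = K_s·8F_mD/(πd³) = 1.0909 × 476.19 = 519.48 MPa
Goodman: 1/n_f = τ_a/S_se + τ_m/S_su = 297.69/440 + 519.48/1220 = 0.67656 + 0.42580 = 1.1024
n_f = 1/1.1024 = 0.9071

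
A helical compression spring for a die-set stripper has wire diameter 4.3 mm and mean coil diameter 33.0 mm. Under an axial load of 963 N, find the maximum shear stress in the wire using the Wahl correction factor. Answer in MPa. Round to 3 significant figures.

Spring index C = D/d = 33.0/4.3 = 7.6744
K_W = (4C−1)/(4C−4) + 0.615/C = 29.698/26.698 + 0.0801 = 1.1925
τ₀ = 8FD/(πd³) = 8·963·33.0/(π·4.3³) = 254232/249.78 = 1017.8 MPa
τ_max = K·τ₀ = 1.1925 × 1017.8 = 1213.8 MPa

1210 MPa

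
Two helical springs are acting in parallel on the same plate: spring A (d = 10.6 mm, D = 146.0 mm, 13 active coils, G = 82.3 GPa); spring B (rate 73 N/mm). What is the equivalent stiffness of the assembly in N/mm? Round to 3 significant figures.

k_A = Gd⁴/(8D³N_a) = (82.3×10³)(10.6⁴)/(8·146.0³·13) = 3.2102 N/mm
Parallel: k_eq = 3.2102 + 73 = 76.21 N/mm

76.2 N/mm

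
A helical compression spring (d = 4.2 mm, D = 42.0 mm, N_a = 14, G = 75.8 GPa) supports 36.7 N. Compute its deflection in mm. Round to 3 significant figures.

k = Gd⁴/(8D³N_a) = (75.8×10³)(4.2⁴)/(8·42.0³·14) = 2.8425 N/mm
δ = F/k = 36.7 / 2.8425 = 12.911 mm

12.9 mm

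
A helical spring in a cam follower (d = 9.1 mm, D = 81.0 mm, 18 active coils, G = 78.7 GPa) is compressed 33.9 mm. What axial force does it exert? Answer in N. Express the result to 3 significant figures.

k = Gd⁴/(8D³N_a) = (78.7×10³)(9.1⁴)/(8·81.0³·18) = 7.0522 N/mm
F = k·δ = 7.0522 × 33.9 = 239.07 N

239 N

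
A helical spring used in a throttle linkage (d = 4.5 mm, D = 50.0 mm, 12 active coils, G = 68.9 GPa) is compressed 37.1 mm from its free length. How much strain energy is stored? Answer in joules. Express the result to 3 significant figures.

1.62 J

k = Gd⁴/(8D³N_a) = (68.9×10³)(4.5⁴)/(8·50.0³·12) = 2.3544 N/mm
U = ½kδ² = 0.5 × 2.3544 × 37.1² = 1620.3 N·mm = 1.6203 J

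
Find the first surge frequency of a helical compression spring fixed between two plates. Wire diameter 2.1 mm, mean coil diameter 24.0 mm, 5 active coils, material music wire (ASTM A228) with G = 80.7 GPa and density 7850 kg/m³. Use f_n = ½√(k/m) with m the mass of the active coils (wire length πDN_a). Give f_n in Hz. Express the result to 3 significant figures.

k = Gd⁴/(8D³N_a) = (80.7×10³)(2.1⁴)/(8·24.0³·5) = 2.8383 N/mm = 2838.3 N/m
Wire length L = πDN_a = π·24.0·5 = 376.99 mm
m = ρ·(πd²/4)·L = 7850 × 3.4636×10⁻⁶ m² × 0.37699 m = 0.01025 kg
f_n = ½√(k/m) = 0.5·√(2838.3/0.01025) = 0.5·√(2.769e+05) = 263.11 Hz

263 Hz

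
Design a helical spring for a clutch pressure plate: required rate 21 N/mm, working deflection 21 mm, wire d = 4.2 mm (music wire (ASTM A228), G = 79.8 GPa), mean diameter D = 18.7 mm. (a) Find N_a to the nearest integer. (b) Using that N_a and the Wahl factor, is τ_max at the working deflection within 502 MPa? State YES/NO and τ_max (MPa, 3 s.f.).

N_a = Gd⁴/(8D³k) = (79.8×10³)(4.2⁴)/(8·18.7³·21) = 22.6 → N_a = 23
Actual rate k = Gd⁴/(8D³·23) = 20.638 N/mm
Working load F = kδ = 20.638·21 = 433.39 N
C = 18.7/4.2 = 4.4524; K_W = (4C−1)/(4C−4)+0.615/C = 1.3554
τ_max = K_W·8FD/(πd³) = 1.3554·278.55 = 377.54 MPa
τ_max ≤ 502 MPa → acceptable

(a) 23 coils; (b) YES, τ_max = 378 MPa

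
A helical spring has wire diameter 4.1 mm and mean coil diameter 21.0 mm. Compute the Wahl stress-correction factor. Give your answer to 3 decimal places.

C = D/d = 21.0/4.1 = 5.1220
K_W = (4C−1)/(4C−4) + 0.615/C = 19.488/16.488 + 0.1201 = 1.3020

1.302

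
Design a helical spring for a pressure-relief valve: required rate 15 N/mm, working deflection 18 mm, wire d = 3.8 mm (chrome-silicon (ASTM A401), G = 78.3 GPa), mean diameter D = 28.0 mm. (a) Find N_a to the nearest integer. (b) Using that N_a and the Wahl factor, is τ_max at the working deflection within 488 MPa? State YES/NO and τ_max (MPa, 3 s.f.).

N_a = Gd⁴/(8D³k) = (78.3×10³)(3.8⁴)/(8·28.0³·15) = 6.198 → N_a = 6
Actual rate k = Gd⁴/(8D³·6) = 15.495 N/mm
Working load F = kδ = 15.495·18 = 278.9 N
C = 28.0/3.8 = 7.3684; K_W = (4C−1)/(4C−4)+0.615/C = 1.2012
τ_max = K_W·8FD/(πd³) = 1.2012·362.41 = 435.34 MPa
τ_max ≤ 488 MPa → acceptable

(a) 6 coils; (b) YES, τ_max = 435 MPa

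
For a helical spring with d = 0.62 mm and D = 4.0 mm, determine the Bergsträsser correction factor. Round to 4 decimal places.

C = D/d = 4.0/0.62 = 6.4516
K_B = (4C+2)/(4C−3) = 27.806/22.806 = 1.2192

1.2192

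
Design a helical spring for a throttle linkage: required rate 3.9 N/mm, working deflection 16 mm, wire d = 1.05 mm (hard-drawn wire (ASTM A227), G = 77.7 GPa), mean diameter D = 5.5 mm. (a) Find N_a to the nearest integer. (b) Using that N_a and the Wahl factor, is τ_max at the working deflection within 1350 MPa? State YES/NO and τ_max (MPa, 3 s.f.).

(a) 18 coils; (b) YES, τ_max = 988 MPa

N_a = Gd⁴/(8D³k) = (77.7×10³)(1.05⁴)/(8·5.5³·3.9) = 18.19 → N_a = 18
Actual rate k = Gd⁴/(8D³·18) = 3.9421 N/mm
Working load F = kδ = 3.9421·16 = 63.074 N
C = 5.5/1.05 = 5.2381; K_W = (4C−1)/(4C−4)+0.615/C = 1.2944
τ_max = K_W·8FD/(πd³) = 1.2944·763.1 = 987.74 MPa
τ_max ≤ 1350 MPa → acceptable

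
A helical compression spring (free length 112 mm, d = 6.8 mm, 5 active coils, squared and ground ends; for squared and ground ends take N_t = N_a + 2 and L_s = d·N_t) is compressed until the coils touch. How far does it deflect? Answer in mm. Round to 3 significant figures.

64.4 mm

N_t = 7; L_s = 6.8·7 = 47.6 mm
δ_solid = L₀ − L_s = 112 − 47.6 = 64.4 mm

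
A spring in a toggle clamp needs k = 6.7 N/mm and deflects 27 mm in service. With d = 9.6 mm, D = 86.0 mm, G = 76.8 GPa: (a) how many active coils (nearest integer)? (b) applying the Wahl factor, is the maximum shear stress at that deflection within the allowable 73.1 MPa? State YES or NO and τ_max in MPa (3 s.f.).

(a) 19 coils; (b) YES, τ_max = 52.4 MPa

N_a = Gd⁴/(8D³k) = (76.8×10³)(9.6⁴)/(8·86.0³·6.7) = 19.13 → N_a = 19
Actual rate k = Gd⁴/(8D³·19) = 6.7469 N/mm
Working load F = kδ = 6.7469·27 = 182.17 N
C = 86.0/9.6 = 8.9583; K_W = (4C−1)/(4C−4)+0.615/C = 1.1629
τ_max = K_W·8FD/(πd³) = 1.1629·45.092 = 52.437 MPa
τ_max ≤ 73.1 MPa → acceptable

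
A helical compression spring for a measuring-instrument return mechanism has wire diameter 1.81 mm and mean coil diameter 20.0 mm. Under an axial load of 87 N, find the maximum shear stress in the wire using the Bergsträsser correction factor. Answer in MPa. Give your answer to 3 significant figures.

838 MPa

Spring index C = D/d = 20.0/1.81 = 11.0497
K_B = (4C+2)/(4C−3) = 46.199/41.199 = 1.1214
τ₀ = 8FD/(πd³) = 8·87·20.0/(π·1.81³) = 13920/18.629 = 747.23 MPa
τ_max = K·τ₀ = 1.1214 × 747.23 = 837.91 MPa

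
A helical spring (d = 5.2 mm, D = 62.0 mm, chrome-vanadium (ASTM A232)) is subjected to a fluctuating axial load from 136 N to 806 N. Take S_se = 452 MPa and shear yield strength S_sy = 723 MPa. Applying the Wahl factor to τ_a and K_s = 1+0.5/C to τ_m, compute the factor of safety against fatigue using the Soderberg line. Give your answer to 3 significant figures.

C = D/d = 62.0/5.2 = 11.9231; K_W = (4C−1)/(4C−4)+0.615/C = 1.1202; K_s = 1+0.5/C = 1.0419
F_a = (F_max−F_min)/2 = 335 N; F_m = (F_max+F_min)/2 = 471 N
τ_a = K_W·8F_aD/(πd³) = 1.1202 × 376.15 = 421.38 MPa
τ_m = K_s·8F_mD/(πd³) = 1.0419 × 528.86 = 551.04 MPa
Soderberg: 1/n_f = τ_a/S_se + τ_m/S_sy = 421.38/452 + 551.04/723 = 0.93227 + 0.76216 = 1.6944
n_f = 1/1.6944 = 0.5902

0.590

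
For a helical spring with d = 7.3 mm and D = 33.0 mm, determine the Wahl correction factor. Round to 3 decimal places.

1.349

C = D/d = 33.0/7.3 = 4.5205
K_W = (4C−1)/(4C−4) + 0.615/C = 17.082/14.082 + 0.1360 = 1.3491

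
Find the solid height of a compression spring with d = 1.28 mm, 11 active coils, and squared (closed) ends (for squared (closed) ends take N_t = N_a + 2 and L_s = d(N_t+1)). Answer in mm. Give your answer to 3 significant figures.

17.9 mm

squared (closed) ends: N_t = N_a + 2 = 11 + 2 = 13
L_s = d·(N_t+1) = 1.28 × 14 = 17.92 mm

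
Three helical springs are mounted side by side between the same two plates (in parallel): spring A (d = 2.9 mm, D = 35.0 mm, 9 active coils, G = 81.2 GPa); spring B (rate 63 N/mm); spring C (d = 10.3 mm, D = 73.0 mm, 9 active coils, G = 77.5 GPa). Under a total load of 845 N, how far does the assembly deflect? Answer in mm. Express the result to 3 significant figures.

k_A = Gd⁴/(8D³N_a) = (81.2×10³)(2.9⁴)/(8·35.0³·9) = 1.8604 N/mm
k_C = Gd⁴/(8D³N_a) = (77.5×10³)(10.3⁴)/(8·73.0³·9) = 31.142 N/mm
Parallel: k_eq = 1.8604 + 63 + 31.142 = 96.003 N/mm
δ = F/k_eq = 845/96.003 = 8.8018 mm

8.80 mm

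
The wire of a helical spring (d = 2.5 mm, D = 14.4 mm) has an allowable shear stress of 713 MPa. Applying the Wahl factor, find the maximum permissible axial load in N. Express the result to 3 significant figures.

240 N

C = D/d = 14.4/2.5 = 5.7600
K_W = (4C−1)/(4C−4) + 0.615/C = 22.040/19.040 + 0.1068 = 1.2643
τ_max = K·8FD/(πd³) → F_max = τ_allow·πd³/(8DK)
F_max = 713·π·2.5³/(8·14.4·1.2643) = 34999/145.65 = 240.3 N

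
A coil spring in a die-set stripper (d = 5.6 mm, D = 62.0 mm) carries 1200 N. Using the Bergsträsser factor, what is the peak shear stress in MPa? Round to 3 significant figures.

Spring index C = D/d = 62.0/5.6 = 11.0714
K_B = (4C+2)/(4C−3) = 46.286/41.286 = 1.1211
τ₀ = 8FD/(πd³) = 8·1200·62.0/(π·5.6³) = 595200/551.71 = 1078.8 MPa
τ_max = K·τ₀ = 1.1211 × 1078.8 = 1209.5 MPa

1210 MPa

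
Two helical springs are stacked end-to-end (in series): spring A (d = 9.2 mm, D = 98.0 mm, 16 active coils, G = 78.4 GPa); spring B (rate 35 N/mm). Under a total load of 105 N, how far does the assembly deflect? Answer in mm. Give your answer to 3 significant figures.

25.5 mm

k_A = Gd⁴/(8D³N_a) = (78.4×10³)(9.2⁴)/(8·98.0³·16) = 4.6621 N/mm
Series: 1/k_eq = 1/4.6621 + 1/35 = 0.24307; k_eq = 4.1141 N/mm
δ = F/k_eq = 105/4.1141 = 25.522 mm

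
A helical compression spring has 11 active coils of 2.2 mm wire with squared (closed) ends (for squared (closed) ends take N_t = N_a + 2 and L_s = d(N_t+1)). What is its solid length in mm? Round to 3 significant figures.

squared (closed) ends: N_t = N_a + 2 = 11 + 2 = 13
L_s = d·(N_t+1) = 2.2 × 14 = 30.8 mm

30.8 mm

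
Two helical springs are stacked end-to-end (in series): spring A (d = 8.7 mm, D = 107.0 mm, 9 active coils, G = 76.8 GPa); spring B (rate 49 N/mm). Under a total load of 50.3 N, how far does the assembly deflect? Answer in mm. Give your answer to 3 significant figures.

k_A = Gd⁴/(8D³N_a) = (76.8×10³)(8.7⁴)/(8·107.0³·9) = 4.9883 N/mm
Series: 1/k_eq = 1/4.9883 + 1/49 = 0.22088; k_eq = 4.5274 N/mm
δ = F/k_eq = 50.3/4.5274 = 11.11 mm

11.1 mm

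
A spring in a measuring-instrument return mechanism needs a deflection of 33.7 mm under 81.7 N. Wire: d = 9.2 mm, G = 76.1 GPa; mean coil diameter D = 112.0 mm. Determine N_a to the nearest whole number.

Required rate k = F/δ = 81.7/33.7 = 2.4243 N/mm
N_a = Gd⁴/(8D³k) = (76.1×10³ × 9.2⁴)/(8 × 112.0³ × 2.4243)
    = 5.45175e+08 / 2.72481e+07 = 20.01 → 20 coils

20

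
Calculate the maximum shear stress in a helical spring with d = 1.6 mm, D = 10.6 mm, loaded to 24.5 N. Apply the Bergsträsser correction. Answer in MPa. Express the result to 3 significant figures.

Spring index C = D/d = 10.6/1.6 = 6.6250
K_B = (4C+2)/(4C−3) = 28.500/23.500 = 1.2128
τ₀ = 8FD/(πd³) = 8·24.5·10.6/(π·1.6³) = 2077.6/12.868 = 161.46 MPa
τ_max = K·τ₀ = 1.2128 × 161.46 = 195.81 MPa

196 MPa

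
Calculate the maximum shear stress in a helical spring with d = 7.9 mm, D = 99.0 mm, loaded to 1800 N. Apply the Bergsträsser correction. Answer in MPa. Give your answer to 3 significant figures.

1020 MPa

Spring index C = D/d = 99.0/7.9 = 12.5316
K_B = (4C+2)/(4C−3) = 52.127/47.127 = 1.1061
τ₀ = 8FD/(πd³) = 8·1800·99.0/(π·7.9³) = 1.4256e+06/1548.9 = 920.38 MPa
τ_max = K·τ₀ = 1.1061 × 920.38 = 1018 MPa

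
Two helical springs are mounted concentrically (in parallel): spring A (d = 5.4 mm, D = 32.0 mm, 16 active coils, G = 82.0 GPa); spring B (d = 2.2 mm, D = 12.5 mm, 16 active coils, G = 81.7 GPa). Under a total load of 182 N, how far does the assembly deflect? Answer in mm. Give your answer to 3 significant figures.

k_A = Gd⁴/(8D³N_a) = (82.0×10³)(5.4⁴)/(8·32.0³·16) = 16.624 N/mm
k_B = Gd⁴/(8D³N_a) = (81.7×10³)(2.2⁴)/(8·12.5³·16) = 7.6555 N/mm
Parallel: k_eq = 16.624 + 7.6555 = 24.279 N/mm
δ = F/k_eq = 182/24.279 = 7.4961 mm

7.50 mm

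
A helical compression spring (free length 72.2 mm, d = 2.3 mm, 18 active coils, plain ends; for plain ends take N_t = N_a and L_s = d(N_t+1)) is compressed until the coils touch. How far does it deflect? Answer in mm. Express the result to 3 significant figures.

N_t = 18; L_s = 2.3·19 = 43.7 mm
δ_solid = L₀ − L_s = 72.2 − 43.7 = 28.5 mm

28.5 mm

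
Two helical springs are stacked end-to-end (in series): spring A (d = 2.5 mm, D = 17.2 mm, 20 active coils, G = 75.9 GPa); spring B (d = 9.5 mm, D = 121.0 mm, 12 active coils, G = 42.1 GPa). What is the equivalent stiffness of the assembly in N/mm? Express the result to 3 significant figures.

1.30 N/mm

k_A = Gd⁴/(8D³N_a) = (75.9×10³)(2.5⁴)/(8·17.2³·20) = 3.6416 N/mm
k_B = Gd⁴/(8D³N_a) = (42.1×10³)(9.5⁴)/(8·121.0³·12) = 2.0163 N/mm
Series: 1/k_eq = 1/3.6416 + 1/2.0163 = 0.77057; k_eq = 1.2977 N/mm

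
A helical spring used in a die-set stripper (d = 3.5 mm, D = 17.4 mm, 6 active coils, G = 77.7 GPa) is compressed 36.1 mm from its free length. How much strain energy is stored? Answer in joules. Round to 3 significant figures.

30.0 J

k = Gd⁴/(8D³N_a) = (77.7×10³)(3.5⁴)/(8·17.4³·6) = 46.111 N/mm
U = ½kδ² = 0.5 × 46.111 × 36.1² = 30046 N·mm = 30.046 J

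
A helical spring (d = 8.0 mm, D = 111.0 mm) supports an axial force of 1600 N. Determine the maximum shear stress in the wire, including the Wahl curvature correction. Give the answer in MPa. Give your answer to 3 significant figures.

Spring index C = D/d = 111.0/8.0 = 13.8750
K_W = (4C−1)/(4C−4) + 0.615/C = 54.500/51.500 + 0.0443 = 1.1026
τ₀ = 8FD/(πd³) = 8·1600·111.0/(π·8.0³) = 1.4208e+06/1608.5 = 883.31 MPa
τ_max = K·τ₀ = 1.1026 × 883.31 = 973.92 MPa

974 MPa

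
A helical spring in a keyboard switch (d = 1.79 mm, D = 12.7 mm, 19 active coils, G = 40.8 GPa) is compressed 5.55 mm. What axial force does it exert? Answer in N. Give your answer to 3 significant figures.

7.47 N

k = Gd⁴/(8D³N_a) = (40.8×10³)(1.79⁴)/(8·12.7³·19) = 1.3453 N/mm
F = k·δ = 1.3453 × 5.55 = 7.4664 N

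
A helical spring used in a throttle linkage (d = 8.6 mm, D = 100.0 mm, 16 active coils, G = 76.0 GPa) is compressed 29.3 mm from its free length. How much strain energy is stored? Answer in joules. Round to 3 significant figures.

k = Gd⁴/(8D³N_a) = (76.0×10³)(8.6⁴)/(8·100.0³·16) = 3.2479 N/mm
U = ½kδ² = 0.5 × 3.2479 × 29.3² = 1394.1 N·mm = 1.3941 J

1.39 J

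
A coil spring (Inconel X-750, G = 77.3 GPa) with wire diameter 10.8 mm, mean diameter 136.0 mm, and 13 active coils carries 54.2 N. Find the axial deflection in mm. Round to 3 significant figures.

13.5 mm

k = Gd⁴/(8D³N_a) = (77.3×10³)(10.8⁴)/(8·136.0³·13) = 4.02 N/mm
δ = F/k = 54.2 / 4.02 = 13.483 mm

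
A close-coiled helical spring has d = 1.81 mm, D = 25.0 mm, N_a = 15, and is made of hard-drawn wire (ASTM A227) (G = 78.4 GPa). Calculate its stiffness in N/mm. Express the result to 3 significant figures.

0.449 N/mm

k = Gd⁴/(8D³N_a) = (78.4×10³ × 1.81⁴) / (8 × 25.0³ × 15)
  = 841454 / 1.875e+06 = 0.44878 N/mm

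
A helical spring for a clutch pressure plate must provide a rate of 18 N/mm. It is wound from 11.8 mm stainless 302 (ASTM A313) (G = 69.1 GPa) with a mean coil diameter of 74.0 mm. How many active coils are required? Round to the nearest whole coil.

N_a = Gd⁴/(8D³k) = (69.1×10³ × 11.8⁴)/(8 × 74.0³ × 18)
    = 1.3397e+09 / 5.83523e+07 = 22.96 → 23 coils

23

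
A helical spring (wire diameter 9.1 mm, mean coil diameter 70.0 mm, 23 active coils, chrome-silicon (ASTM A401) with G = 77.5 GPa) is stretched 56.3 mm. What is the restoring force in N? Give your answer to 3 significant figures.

474 N

k = Gd⁴/(8D³N_a) = (77.5×10³)(9.1⁴)/(8·70.0³·23) = 8.4208 N/mm
F = k·δ = 8.4208 × 56.3 = 474.09 N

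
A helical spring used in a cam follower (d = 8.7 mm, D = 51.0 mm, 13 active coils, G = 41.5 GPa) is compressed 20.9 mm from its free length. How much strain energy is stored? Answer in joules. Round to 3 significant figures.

3.76 J

k = Gd⁴/(8D³N_a) = (41.5×10³)(8.7⁴)/(8·51.0³·13) = 17.234 N/mm
U = ½kδ² = 0.5 × 17.234 × 20.9² = 3763.9 N·mm = 3.7639 J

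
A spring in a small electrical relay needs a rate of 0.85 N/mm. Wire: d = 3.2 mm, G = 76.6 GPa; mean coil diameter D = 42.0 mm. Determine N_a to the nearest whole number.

16

N_a = Gd⁴/(8D³k) = (76.6×10³ × 3.2⁴)/(8 × 42.0³ × 0.85)
    = 8.03209e+06 / 503798 = 15.94 → 16 coils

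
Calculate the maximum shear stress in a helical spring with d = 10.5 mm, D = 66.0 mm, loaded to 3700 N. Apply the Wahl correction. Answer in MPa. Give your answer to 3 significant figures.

Spring index C = D/d = 66.0/10.5 = 6.2857
K_W = (4C−1)/(4C−4) + 0.615/C = 24.143/21.143 + 0.0978 = 1.2397
τ₀ = 8FD/(πd³) = 8·3700·66.0/(π·10.5³) = 1.9536e+06/3636.8 = 537.18 MPa
τ_max = K·τ₀ = 1.2397 × 537.18 = 665.96 MPa

666 MPa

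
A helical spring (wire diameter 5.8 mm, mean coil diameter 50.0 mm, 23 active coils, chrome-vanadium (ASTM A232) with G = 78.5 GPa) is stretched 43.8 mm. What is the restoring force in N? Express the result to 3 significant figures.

k = Gd⁴/(8D³N_a) = (78.5×10³)(5.8⁴)/(8·50.0³·23) = 3.8624 N/mm
F = k·δ = 3.8624 × 43.8 = 169.17 N

169 N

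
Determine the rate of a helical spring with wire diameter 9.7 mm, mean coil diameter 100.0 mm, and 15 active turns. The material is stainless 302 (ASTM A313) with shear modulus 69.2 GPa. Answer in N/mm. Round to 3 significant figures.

k = Gd⁴/(8D³N_a) = (69.2×10³ × 9.7⁴) / (8 × 100.0³ × 15)
  = 6.12623e+08 / 1.2e+08 = 5.1052 N/mm

5.11 N/mm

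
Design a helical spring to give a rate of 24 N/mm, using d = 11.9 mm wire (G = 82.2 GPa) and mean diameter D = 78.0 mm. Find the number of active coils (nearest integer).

18

N_a = Gd⁴/(8D³k) = (82.2×10³ × 11.9⁴)/(8 × 78.0³ × 24)
    = 1.64839e+09 / 9.1114e+07 = 18.09 → 18 coils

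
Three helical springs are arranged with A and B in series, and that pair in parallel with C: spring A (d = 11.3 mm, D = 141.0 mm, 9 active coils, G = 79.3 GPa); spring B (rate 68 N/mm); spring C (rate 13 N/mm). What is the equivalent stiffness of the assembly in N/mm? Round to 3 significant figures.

k_A = Gd⁴/(8D³N_a) = (79.3×10³)(11.3⁴)/(8·141.0³·9) = 6.4062 N/mm
Springs A,B series: k_AB = 1/(1/6.4062+1/68) = 5.8546 N/mm; parallel with C: k_eq = 5.8546+13 = 18.855 N/mm

18.9 N/mm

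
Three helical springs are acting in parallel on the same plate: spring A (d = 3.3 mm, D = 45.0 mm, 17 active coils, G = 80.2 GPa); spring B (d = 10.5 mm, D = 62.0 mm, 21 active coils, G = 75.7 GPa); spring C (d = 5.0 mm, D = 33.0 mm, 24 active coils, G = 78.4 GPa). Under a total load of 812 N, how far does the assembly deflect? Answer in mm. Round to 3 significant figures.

26.3 mm

k_A = Gd⁴/(8D³N_a) = (80.2×10³)(3.3⁴)/(8·45.0³·17) = 0.76746 N/mm
k_B = Gd⁴/(8D³N_a) = (75.7×10³)(10.5⁴)/(8·62.0³·21) = 22.981 N/mm
k_C = Gd⁴/(8D³N_a) = (78.4×10³)(5.0⁴)/(8·33.0³·24) = 7.1015 N/mm
Parallel: k_eq = 0.76746 + 22.981 + 7.1015 = 30.85 N/mm
δ = F/k_eq = 812/30.85 = 26.321 mm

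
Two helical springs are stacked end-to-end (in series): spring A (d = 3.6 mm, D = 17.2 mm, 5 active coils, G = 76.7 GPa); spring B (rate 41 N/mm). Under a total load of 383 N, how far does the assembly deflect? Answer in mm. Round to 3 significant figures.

k_A = Gd⁴/(8D³N_a) = (76.7×10³)(3.6⁴)/(8·17.2³·5) = 63.294 N/mm
Series: 1/k_eq = 1/63.294 + 1/41 = 0.04019; k_eq = 24.882 N/mm
δ = F/k_eq = 383/24.882 = 15.393 mm

15.4 mm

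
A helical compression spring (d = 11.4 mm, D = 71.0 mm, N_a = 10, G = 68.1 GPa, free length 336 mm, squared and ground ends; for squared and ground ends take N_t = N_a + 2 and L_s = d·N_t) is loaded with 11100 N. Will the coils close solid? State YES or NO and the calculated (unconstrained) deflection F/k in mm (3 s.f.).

YES, δ = 276 mm

k = Gd⁴/(8D³N_a) = (68.1×10³)(11.4⁴)/(8·71.0³·10) = 40.17 N/mm
N_t = 12; L_s = 11.4·12 = 136.8 mm; δ_solid = L₀ − L_s = 336 − 136.8 = 199.2 mm
δ = F/k = 11100/40.17 = 276.33 mm
δ ≥ δ_solid → spring goes solid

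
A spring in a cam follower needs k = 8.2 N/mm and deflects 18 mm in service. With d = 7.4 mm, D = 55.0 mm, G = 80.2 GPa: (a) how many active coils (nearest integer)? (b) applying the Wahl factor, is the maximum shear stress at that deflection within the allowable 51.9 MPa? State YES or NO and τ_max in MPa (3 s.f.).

N_a = Gd⁴/(8D³k) = (80.2×10³)(7.4⁴)/(8·55.0³·8.2) = 22.03 → N_a = 22
Actual rate k = Gd⁴/(8D³·22) = 8.213 N/mm
Working load F = kδ = 8.213·18 = 147.83 N
C = 55.0/7.4 = 7.4324; K_W = (4C−1)/(4C−4)+0.615/C = 1.1993
τ_max = K_W·8FD/(πd³) = 1.1993·51.095 = 61.281 MPa
τ_max > 51.9 MPa → exceeds allowable

(a) 22 coils; (b) NO, τ_max = 61.3 MPa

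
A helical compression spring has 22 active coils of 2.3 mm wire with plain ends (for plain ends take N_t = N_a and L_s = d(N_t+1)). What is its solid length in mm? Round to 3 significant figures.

plain ends: N_t = N_a = 22
L_s = d·(N_t+1) = 2.3 × 23 = 52.9 mm

52.9 mm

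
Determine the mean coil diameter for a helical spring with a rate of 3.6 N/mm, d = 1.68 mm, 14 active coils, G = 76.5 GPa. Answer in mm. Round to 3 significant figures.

D = (Gd⁴/(8N_a·k))^(1/3) = (76.5×10³·1.68⁴/(8·14·3.6))^(1/3)
  = (1511.4)^(1/3) = 11.4761 mm

11.5 mm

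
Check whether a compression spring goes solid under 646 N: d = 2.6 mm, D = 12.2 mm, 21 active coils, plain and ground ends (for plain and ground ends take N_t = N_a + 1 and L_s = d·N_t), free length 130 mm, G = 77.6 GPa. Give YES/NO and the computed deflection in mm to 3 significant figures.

k = Gd⁴/(8D³N_a) = (77.6×10³)(2.6⁴)/(8·12.2³·21) = 11.624 N/mm
N_t = 22; L_s = 2.6·22 = 57.2 mm; δ_solid = L₀ − L_s = 130 − 57.2 = 72.8 mm
δ = F/k = 646/11.624 = 55.573 mm
δ < δ_solid → spring does not go solid

NO, δ = 55.6 mm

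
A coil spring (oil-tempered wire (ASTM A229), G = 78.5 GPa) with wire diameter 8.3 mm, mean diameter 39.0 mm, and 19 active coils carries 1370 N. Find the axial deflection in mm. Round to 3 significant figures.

k = Gd⁴/(8D³N_a) = (78.5×10³)(8.3⁴)/(8·39.0³·19) = 41.319 N/mm
δ = F/k = 1370 / 41.319 = 33.157 mm

33.2 mm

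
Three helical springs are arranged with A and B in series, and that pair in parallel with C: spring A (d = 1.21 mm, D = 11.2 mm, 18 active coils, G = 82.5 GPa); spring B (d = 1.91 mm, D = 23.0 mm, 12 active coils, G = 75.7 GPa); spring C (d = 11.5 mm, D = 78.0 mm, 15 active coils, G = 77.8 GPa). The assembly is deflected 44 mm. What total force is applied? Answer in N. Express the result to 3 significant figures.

1070 N

k_A = Gd⁴/(8D³N_a) = (82.5×10³)(1.21⁴)/(8·11.2³·18) = 0.87414 N/mm
k_B = Gd⁴/(8D³N_a) = (75.7×10³)(1.91⁴)/(8·23.0³·12) = 0.86253 N/mm
k_C = Gd⁴/(8D³N_a) = (77.8×10³)(11.5⁴)/(8·78.0³·15) = 23.895 N/mm
Springs A,B series: k_AB = 1/(1/0.87414+1/0.86253) = 0.43415 N/mm; parallel with C: k_eq = 0.43415+23.895 = 24.329 N/mm
F = k_eq·δ = 24.329·44 = 1070.5 N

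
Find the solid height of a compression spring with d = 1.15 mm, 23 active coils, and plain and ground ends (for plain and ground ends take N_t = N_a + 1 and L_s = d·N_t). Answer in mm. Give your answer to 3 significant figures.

plain and ground ends: N_t = N_a + 1 = 23 + 1 = 24
L_s = d·N_t = 1.15 × 24 = 27.6 mm

27.6 mm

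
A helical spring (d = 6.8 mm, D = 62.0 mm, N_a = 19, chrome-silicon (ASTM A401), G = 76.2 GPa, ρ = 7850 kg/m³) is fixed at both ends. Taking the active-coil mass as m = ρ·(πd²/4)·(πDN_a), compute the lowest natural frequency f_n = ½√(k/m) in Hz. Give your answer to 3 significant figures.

k = Gd⁴/(8D³N_a) = (76.2×10³)(6.8⁴)/(8·62.0³·19) = 4.4975 N/mm = 4497.5 N/m
Wire length L = πDN_a = π·62.0·19 = 3700.8 mm
m = ρ·(πd²/4)·L = 7850 × 36.317×10⁻⁶ m² × 3.7008 m = 1.055 kg
f_n = ½√(k/m) = 0.5·√(4497.5/1.055) = 0.5·√(4262.8) = 32.645 Hz

32.6 Hz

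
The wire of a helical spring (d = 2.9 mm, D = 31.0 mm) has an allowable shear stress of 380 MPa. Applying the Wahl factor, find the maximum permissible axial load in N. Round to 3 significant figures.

C = D/d = 31.0/2.9 = 10.6897
K_W = (4C−1)/(4C−4) + 0.615/C = 41.759/38.759 + 0.0575 = 1.1349
τ_max = K·8FD/(πd³) → F_max = τ_allow·πd³/(8DK)
F_max = 380·π·2.9³/(8·31.0·1.1349) = 29116/281.46 = 103.44 N

103 N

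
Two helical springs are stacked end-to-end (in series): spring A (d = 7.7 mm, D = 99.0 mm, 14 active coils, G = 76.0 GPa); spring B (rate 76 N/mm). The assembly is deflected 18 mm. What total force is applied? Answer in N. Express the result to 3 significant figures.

k_A = Gd⁴/(8D³N_a) = (76.0×10³)(7.7⁴)/(8·99.0³·14) = 2.4584 N/mm
Series: 1/k_eq = 1/2.4584 + 1/76 = 0.41993; k_eq = 2.3814 N/mm
F = k_eq·δ = 2.3814·18 = 42.865 N

42.9 N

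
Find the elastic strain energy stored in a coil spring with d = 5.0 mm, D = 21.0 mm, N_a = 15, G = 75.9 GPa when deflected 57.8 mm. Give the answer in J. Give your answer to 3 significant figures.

71.3 J

k = Gd⁴/(8D³N_a) = (75.9×10³)(5.0⁴)/(8·21.0³·15) = 42.686 N/mm
U = ½kδ² = 0.5 × 42.686 × 57.8² = 71303 N·mm = 71.303 J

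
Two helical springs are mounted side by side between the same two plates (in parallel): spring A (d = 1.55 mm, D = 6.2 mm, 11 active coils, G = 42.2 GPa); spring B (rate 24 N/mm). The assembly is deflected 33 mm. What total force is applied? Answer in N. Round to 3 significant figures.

1180 N

k_A = Gd⁴/(8D³N_a) = (42.2×10³)(1.55⁴)/(8·6.2³·11) = 11.614 N/mm
Parallel: k_eq = 11.614 + 24 = 35.614 N/mm
F = k_eq·δ = 35.614·33 = 1175.3 N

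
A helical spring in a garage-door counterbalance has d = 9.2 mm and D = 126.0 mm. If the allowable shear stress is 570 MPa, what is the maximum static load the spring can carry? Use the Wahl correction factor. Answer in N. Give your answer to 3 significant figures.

C = D/d = 126.0/9.2 = 13.6957
K_W = (4C−1)/(4C−4) + 0.615/C = 53.783/50.783 + 0.0449 = 1.1040
τ_max = K·8FD/(πd³) → F_max = τ_allow·πd³/(8DK)
F_max = 570·π·9.2³/(8·126.0·1.1040) = 1.3944e+06/1112.8 = 1253 N

1250 N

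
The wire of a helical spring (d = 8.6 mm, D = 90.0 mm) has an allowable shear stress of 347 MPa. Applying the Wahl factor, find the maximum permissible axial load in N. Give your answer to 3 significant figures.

846 N

C = D/d = 90.0/8.6 = 10.4651
K_W = (4C−1)/(4C−4) + 0.615/C = 40.860/37.860 + 0.0588 = 1.1380
τ_max = K·8FD/(πd³) → F_max = τ_allow·πd³/(8DK)
F_max = 347·π·8.6³/(8·90.0·1.1380) = 6.9339e+05/819.36 = 846.25 N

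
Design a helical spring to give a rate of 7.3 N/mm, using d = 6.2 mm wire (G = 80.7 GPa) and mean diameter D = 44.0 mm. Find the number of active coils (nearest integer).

24

N_a = Gd⁴/(8D³k) = (80.7×10³ × 6.2⁴)/(8 × 44.0³ × 7.3)
    = 1.19245e+08 / 4.97475e+06 = 23.97 → 24 coils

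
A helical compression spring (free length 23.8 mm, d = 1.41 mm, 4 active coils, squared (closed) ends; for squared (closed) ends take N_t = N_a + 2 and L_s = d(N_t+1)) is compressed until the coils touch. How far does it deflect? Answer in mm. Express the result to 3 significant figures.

13.9 mm

N_t = 6; L_s = 1.41·7 = 9.87 mm
δ_solid = L₀ − L_s = 23.8 − 9.87 = 13.93 mm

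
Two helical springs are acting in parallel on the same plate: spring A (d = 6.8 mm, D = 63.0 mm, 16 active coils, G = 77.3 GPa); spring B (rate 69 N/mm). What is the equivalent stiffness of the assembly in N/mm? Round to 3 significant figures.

74.2 N/mm

k_A = Gd⁴/(8D³N_a) = (77.3×10³)(6.8⁴)/(8·63.0³·16) = 5.164 N/mm
Parallel: k_eq = 5.164 + 69 = 74.164 N/mm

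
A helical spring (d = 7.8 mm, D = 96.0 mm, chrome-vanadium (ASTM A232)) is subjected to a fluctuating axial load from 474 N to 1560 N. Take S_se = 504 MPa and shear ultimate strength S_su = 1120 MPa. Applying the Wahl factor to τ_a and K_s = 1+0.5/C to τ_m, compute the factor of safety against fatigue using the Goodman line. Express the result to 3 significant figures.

0.904

C = D/d = 96.0/7.8 = 12.3077; K_W = (4C−1)/(4C−4)+0.615/C = 1.1163; K_s = 1+0.5/C = 1.0406
F_a = (F_max−F_min)/2 = 543 N; F_m = (F_max+F_min)/2 = 1017 N
τ_a = K_W·8F_aD/(πd³) = 1.1163 × 279.72 = 312.25 MPa
τ_m = K_s·8F_mD/(πd³) = 1.0406 × 523.9 = 545.18 MPa
Goodman: 1/n_f = τ_a/S_se + τ_m/S_su = 312.25/504 + 545.18/1120 = 0.61955 + 0.48677 = 1.1063
n_f = 1/1.1063 = 0.9039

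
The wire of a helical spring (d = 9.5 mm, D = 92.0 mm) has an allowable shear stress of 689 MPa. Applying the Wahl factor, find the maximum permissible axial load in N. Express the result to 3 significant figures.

2190 N

C = D/d = 92.0/9.5 = 9.6842
K_W = (4C−1)/(4C−4) + 0.615/C = 37.737/34.737 + 0.0635 = 1.1499
τ_max = K·8FD/(πd³) → F_max = τ_allow·πd³/(8DK)
F_max = 689·π·9.5³/(8·92.0·1.1499) = 1.8558e+06/846.3 = 2192.9 N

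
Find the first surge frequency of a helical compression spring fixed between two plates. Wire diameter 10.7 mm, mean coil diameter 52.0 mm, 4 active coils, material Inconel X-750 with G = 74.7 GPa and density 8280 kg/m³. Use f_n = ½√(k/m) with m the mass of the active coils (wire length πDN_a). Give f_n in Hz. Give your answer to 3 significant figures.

k = Gd⁴/(8D³N_a) = (74.7×10³)(10.7⁴)/(8·52.0³·4) = 217.62 N/mm = 2.1762e+05 N/m
Wire length L = πDN_a = π·52.0·4 = 653.45 mm
m = ρ·(πd²/4)·L = 8280 × 89.92×10⁻⁶ m² × 0.65345 m = 0.48652 kg
f_n = ½√(k/m) = 0.5·√(2.1762e+05/0.48652) = 0.5·√(4.473e+05) = 334.4 Hz

334 Hz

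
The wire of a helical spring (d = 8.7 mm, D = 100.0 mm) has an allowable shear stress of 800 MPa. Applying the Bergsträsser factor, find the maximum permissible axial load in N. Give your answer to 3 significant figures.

1850 N

C = D/d = 100.0/8.7 = 11.4943
K_B = (4C+2)/(4C−3) = 47.977/42.977 = 1.1163
τ_max = K·8FD/(πd³) → F_max = τ_allow·πd³/(8DK)
F_max = 800·π·8.7³/(8·100.0·1.1163) = 1.655e+06/893.07 = 1853.2 N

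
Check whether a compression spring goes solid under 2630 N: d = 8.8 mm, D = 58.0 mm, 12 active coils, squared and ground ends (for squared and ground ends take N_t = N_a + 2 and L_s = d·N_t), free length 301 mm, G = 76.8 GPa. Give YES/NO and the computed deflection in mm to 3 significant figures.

NO, δ = 107 mm

k = Gd⁴/(8D³N_a) = (76.8×10³)(8.8⁴)/(8·58.0³·12) = 24.589 N/mm
N_t = 14; L_s = 8.8·14 = 123.2 mm; δ_solid = L₀ − L_s = 301 − 123.2 = 177.8 mm
δ = F/k = 2630/24.589 = 106.96 mm
δ < δ_solid → spring does not go solid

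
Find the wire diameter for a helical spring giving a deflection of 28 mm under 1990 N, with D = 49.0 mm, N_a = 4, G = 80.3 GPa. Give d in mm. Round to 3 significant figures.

Required rate k = F/δ = 1990/28 = 71.071 N/mm
d = (8D³N_a·k / G)^(1/4) = (8·49.0³·4·71.071 / (80.3×10³))^0.25
  = (3332.1)^0.25 = 7.5977 mm

7.60 mm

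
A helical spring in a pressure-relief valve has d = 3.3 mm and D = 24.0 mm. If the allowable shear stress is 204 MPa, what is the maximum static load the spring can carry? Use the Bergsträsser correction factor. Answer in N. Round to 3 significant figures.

C = D/d = 24.0/3.3 = 7.2727
K_B = (4C+2)/(4C−3) = 31.091/26.091 = 1.1916
τ_max = K·8FD/(πd³) → F_max = τ_allow·πd³/(8DK)
F_max = 204·π·3.3³/(8·24.0·1.1916) = 23031/228.79 = 100.66 N

101 N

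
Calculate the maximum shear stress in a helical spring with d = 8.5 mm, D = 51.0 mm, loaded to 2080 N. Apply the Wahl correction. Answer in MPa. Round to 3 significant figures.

551 MPa

Spring index C = D/d = 51.0/8.5 = 6.0000
K_W = (4C−1)/(4C−4) + 0.615/C = 23.000/20.000 + 0.1025 = 1.2525
τ₀ = 8FD/(πd³) = 8·2080·51.0/(π·8.5³) = 848640/1929.3 = 439.86 MPa
τ_max = K·τ₀ = 1.2525 × 439.86 = 550.93 MPa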